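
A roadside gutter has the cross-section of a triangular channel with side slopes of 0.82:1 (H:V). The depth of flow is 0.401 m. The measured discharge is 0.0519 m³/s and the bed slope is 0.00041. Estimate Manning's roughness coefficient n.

n = 0.013

For a triangular section with side slope z = 0.82: A = zy² = 0.82×0.401² = 0.1319 m²; P = 2y√(1+z²) = 2×0.401×1.293 = 1.037 m.
Hydraulic radius R = A/P = 0.1319/1.037 = 0.1271 m.
Rearranging Manning's equation: n = (1/Q) A R^(2/3) S^(1/2) = (1/0.0519) × 0.1319 × 0.1271^(2/3) × √0.00041 = 0.013.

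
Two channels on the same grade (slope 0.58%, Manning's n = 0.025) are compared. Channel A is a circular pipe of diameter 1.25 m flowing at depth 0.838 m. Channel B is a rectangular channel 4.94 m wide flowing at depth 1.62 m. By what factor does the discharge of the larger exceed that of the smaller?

Channel A: For a circular section of diameter D = 1.25 m at depth y = 0.838 m, the central angle is θ = 2 arccos(1 − 2y/D) = 3.837 rad. Then A = (D²/8)(θ − sin θ) = 0.8746 m² and P = Dθ/2 = 2.398 m. Hydraulic radius R = A/P = 0.8746/2.398 = 0.3647 m. Q_A = (1/0.025)·0.8746·0.3647^(2/3)·√0.0058 = 1.36 m³/s.
Channel B: Flow area A = b·y = 4.94 × 1.62 = 8.003 m². Wetted perimeter P = b + 2y = 4.94 + 2×1.62 = 8.18 m. Hydraulic radius R = A/P = 8.003/8.18 = 0.9783 m. Q_B = (1/0.025)·8.003·0.9783^(2/3)·√0.0058 = 24.03 m³/s.
The larger discharge is 24.03 m³/s and the smaller is 1.36 m³/s; the ratio is 17.7.

17.7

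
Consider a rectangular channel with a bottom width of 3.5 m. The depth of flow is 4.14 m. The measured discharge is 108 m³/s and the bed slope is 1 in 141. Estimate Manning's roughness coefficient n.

Flow area A = b·y = 3.5 × 4.14 = 14.49 m². Wetted perimeter P = b + 2y = 3.5 + 2×4.14 = 11.78 m.
Hydraulic radius R = A/P = 14.49/11.78 = 1.23 m.
Rearranging Manning's equation: n = (1/Q) A R^(2/3) S^(1/2) = (1/108) × 14.49 × 1.23^(2/3) × √0.007092 = 0.013.

n = 0.013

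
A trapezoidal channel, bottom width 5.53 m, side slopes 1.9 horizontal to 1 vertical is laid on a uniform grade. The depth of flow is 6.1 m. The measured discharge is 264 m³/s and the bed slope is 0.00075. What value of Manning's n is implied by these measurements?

n = 0.024

With bottom width b = 5.53 m and side slope z = 1.9: A = (b + zy)y = (5.53 + 1.9×6.1)×6.1 = 104.4 m²; P = b + 2y√(1+z²) = 5.53 + 2×6.1×2.147 = 31.72 m.
Hydraulic radius R = A/P = 104.4/31.72 = 3.292 m.
Rearranging Manning's equation: n = (1/Q) A R^(2/3) S^(1/2) = (1/264) × 104.4 × 3.292^(2/3) × √0.00075 = 0.024.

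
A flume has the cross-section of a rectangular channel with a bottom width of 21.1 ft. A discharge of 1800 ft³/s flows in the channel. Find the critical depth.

For a rectangular channel, critical depth y_c = (q²/g)^(1/3) where q = Q/b = 1800/21.1 = 85.31 ft²/s.
So y_c = (85.31²/32.2)^(1/3) = 6.09 ft.

y_c = 6.09 ft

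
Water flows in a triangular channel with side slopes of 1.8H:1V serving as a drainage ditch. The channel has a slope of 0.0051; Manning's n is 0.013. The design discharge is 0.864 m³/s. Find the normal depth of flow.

y_n = 0.493 m

Manning's equation rearranged: A R^(2/3) = nQ / (1·√S) = 0.013 × 0.864 / (√0.0051) = 0.1573.
Trying y = 0.631 m: A R^(2/3) = 0.3037 — over.
Trying y = 0.398 m: A R^(2/3) = 0.08885 — short.
Trying y = 0.493 m: A R^(2/3) = 0.1572 — close enough.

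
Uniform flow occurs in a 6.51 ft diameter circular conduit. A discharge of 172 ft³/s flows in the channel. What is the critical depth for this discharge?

y_c = 3.48 ft

At critical depth, Q² T / (g A³) = 1, i.e. A³/T = Q²/g = 172²/32.2 = 918.8.
Trying y = 2.93 ft: A³/T = 473.6 — short.
Trying y = 4.15 ft: A³/T = 1794 — over.
Trying y = 3.48 ft: A³/T = 914 — matches.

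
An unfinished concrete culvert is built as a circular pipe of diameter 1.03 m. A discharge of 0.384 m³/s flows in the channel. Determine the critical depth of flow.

At critical depth, Q² T / (g A³) = 1, i.e. A³/T = Q²/g = 0.384²/9.81 = 0.01503.
Trying y = 0.416 m: A³/T = 0.031 — over.
Trying y = 0.278 m: A³/T = 0.006529 — short.
Trying y = 0.345 m: A³/T = 0.01508 — close enough.

y_c = 0.345 m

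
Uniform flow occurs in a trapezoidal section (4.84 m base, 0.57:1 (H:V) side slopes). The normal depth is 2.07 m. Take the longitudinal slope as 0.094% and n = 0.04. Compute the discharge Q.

Q = 11.4 m³/s

With bottom width b = 4.84 m and side slope z = 0.57: A = (b + zy)y = (4.84 + 0.57×2.07)×2.07 = 12.46 m²; P = b + 2y√(1+z²) = 4.84 + 2×2.07×1.151 = 9.605 m.
Hydraulic radius R = A/P = 12.46/9.605 = 1.297 m.
Manning's equation: Q = (1/n) A R^(2/3) S^(1/2) = (1/0.04) × 12.46 × 1.297^(2/3) × 0.00094^(1/2) = 11.4 m³/s.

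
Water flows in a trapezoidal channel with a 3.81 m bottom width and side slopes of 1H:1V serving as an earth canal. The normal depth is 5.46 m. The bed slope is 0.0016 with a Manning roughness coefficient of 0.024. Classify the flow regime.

subcritical

With bottom width b = 3.81 m and side slope z = 1: A = (b + zy)y = (3.81 + 1×5.46)×5.46 = 50.61 m²; P = b + 2y√(1+z²) = 3.81 + 2×5.46×1.414 = 19.25 m.
Hydraulic radius R = A/P = 50.61/19.25 = 2.629 m.
V = (1/n) R^(2/3) √S = (1/0.024) × 2.629^(2/3) × √0.0016 = 3.175 m/s. Hydraulic depth D_h = A/T = 50.61/14.73 = 3.436 m.
Froude number Fr = V/√(g·D_h) = 3.175/√(9.81×3.436) = 0.547, which is less than 1, so the flow is subcritical.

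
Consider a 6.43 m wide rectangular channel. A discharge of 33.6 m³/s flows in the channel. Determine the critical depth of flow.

y_c = 1.41 m

For a rectangular channel, critical depth y_c = (q²/g)^(1/3) where q = Q/b = 33.6/6.43 = 5.226 m²/s.
So y_c = (5.226²/9.81)^(1/3) = 1.41 m.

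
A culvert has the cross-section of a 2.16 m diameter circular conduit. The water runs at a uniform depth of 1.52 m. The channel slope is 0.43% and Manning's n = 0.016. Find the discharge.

For a circular section of diameter D = 2.16 m at depth y = 1.52 m, the central angle is θ = 2 arccos(1 − 2y/D) = 3.981 rad. Then A = (D²/8)(θ − sin θ) = 2.756 m² and P = Dθ/2 = 4.299 m.
Hydraulic radius R = A/P = 2.756/4.299 = 0.6409 m.
Manning's equation: Q = (1/n) A R^(2/3) S^(1/2) = (1/0.016) × 2.756 × 0.6409^(2/3) × 0.0043^(1/2) = 8.4 m³/s.

Q = 8.4 m³/s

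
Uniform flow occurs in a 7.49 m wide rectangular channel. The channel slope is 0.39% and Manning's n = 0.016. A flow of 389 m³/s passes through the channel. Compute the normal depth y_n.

Manning's equation rearranged: A R^(2/3) = nQ / (1·√S) = 0.016 × 389 / (√0.0039) = 99.66.
At y = 9.1 m: A R^(2/3) = 130.6 — over.
At y = 5.52 m: A R^(2/3) = 70.6 — short.
At y = 7.28 m: A R^(2/3) = 99.71 — matches.

y_n = 7.28 m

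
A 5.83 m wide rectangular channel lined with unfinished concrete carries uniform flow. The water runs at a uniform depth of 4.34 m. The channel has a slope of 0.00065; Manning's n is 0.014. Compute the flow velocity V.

V = 2.64 m/s

Flow area A = b·y = 5.83 × 4.34 = 25.3 m². Wetted perimeter P = b + 2y = 5.83 + 2×4.34 = 14.51 m.
Hydraulic radius R = A/P = 25.3/14.51 = 1.744 m.
From Manning's equation, V = (1/n) R^(2/3) S^(1/2) = (1/0.014) × 1.744^(2/3) × 0.00065^(1/2) = 2.64 m/s.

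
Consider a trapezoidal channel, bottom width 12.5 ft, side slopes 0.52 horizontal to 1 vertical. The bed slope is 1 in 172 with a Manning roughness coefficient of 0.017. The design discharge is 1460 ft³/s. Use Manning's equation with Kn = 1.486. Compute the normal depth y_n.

y_n = 5.98 ft

Manning's equation rearranged: A R^(2/3) = nQ / (1.486·√S) = 0.017 × 1460 / (1.486 × √0.005814) = 219.1.
At y = 6.59 ft: A R^(2/3) = 257.2 — over.
At y = 5.98 ft: A R^(2/3) = 219 — close enough.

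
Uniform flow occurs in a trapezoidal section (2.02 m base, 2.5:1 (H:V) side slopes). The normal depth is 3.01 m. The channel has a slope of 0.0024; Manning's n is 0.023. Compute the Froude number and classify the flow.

With bottom width b = 2.02 m and side slope z = 2.5: A = (b + zy)y = (2.02 + 2.5×3.01)×3.01 = 28.73 m²; P = b + 2y√(1+z²) = 2.02 + 2×3.01×2.693 = 18.23 m.
Hydraulic radius R = A/P = 28.73/18.23 = 1.576 m.
V = (1/n) R^(2/3) √S = (1/0.023) × 1.576^(2/3) × √0.0024 = 2.885 m/s. Hydraulic depth D_h = A/T = 28.73/17.07 = 1.683 m.
Froude number Fr = V/√(g·D_h) = 2.885/√(9.81×1.683) = 0.71, which is less than 1, so the flow is subcritical.

subcritical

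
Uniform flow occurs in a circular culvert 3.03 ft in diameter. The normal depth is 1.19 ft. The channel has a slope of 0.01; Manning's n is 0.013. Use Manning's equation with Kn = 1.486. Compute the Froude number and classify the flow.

supercritical

For a circular section of diameter D = 3.03 ft at depth y = 1.19 ft, the central angle is θ = 2 arccos(1 − 2y/D) = 2.709 rad. Then A = (D²/8)(θ − sin θ) = 2.628 ft² and P = Dθ/2 = 4.104 ft.
Hydraulic radius R = A/P = 2.628/4.104 = 0.6403 ft.
V = (1.486/n) R^(2/3) √S = (1.486/0.013) × 0.6403^(2/3) × √0.01 = 8.492 ft/s. Hydraulic depth D_h = A/T = 2.628/2.959 = 0.8881 ft.
Froude number Fr = V/√(g·D_h) = 8.492/√(32.2×0.8881) = 1.59, which is greater than 1, so the flow is supercritical.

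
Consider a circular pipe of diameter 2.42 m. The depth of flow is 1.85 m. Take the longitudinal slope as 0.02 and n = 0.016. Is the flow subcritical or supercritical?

For a circular section of diameter D = 2.42 m at depth y = 1.85 m, the central angle is θ = 2 arccos(1 − 2y/D) = 4.256 rad. Then A = (D²/8)(θ − sin θ) = 3.773 m² and P = Dθ/2 = 5.15 m.
Hydraulic radius R = A/P = 3.773/5.15 = 0.7326 m.
V = (1/n) R^(2/3) √S = (1/0.016) × 0.7326^(2/3) × √0.02 = 7.183 m/s. Hydraulic depth D_h = A/T = 3.773/2.054 = 1.837 m.
Froude number Fr = V/√(g·D_h) = 7.183/√(9.81×1.837) = 1.69, which is greater than 1, so the flow is supercritical.

supercritical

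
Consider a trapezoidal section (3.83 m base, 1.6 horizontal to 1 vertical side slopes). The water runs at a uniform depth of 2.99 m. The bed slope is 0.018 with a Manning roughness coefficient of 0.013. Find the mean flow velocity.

With bottom width b = 3.83 m and side slope z = 1.6: A = (b + zy)y = (3.83 + 1.6×2.99)×2.99 = 25.76 m²; P = b + 2y√(1+z²) = 3.83 + 2×2.99×1.887 = 15.11 m.
Hydraulic radius R = A/P = 25.76/15.11 = 1.704 m.
From Manning's equation, V = (1/n) R^(2/3) S^(1/2) = (1/0.013) × 1.704^(2/3) × 0.018^(1/2) = 14.7 m/s.

V = 14.7 m/s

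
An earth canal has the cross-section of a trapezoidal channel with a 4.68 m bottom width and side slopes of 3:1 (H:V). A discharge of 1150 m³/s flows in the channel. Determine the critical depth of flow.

y_c = 7.12 m

At critical depth, Q² T / (g A³) = 1, i.e. A³/T = Q²/g = 1150²/9.81 = 134800.
Try y = 6.15 m: A³/T = 69230 — too small.
Try y = 8.74 m: A³/T = 344800 — too large.
Try y = 7.12 m: A³/T = 134500 — ≈ 134800.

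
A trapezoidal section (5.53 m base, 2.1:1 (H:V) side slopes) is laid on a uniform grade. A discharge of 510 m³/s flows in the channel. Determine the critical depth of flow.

y_c = 5.39 m

At critical depth, Q² T / (g A³) = 1, i.e. A³/T = Q²/g = 510²/9.81 = 26510.
Try y = 4.81 m: A³/T = 16520 — low.
Try y = 6.61 m: A³/T = 63450 — high.
Try y = 5.39 m: A³/T = 26590 — ≈ 26510.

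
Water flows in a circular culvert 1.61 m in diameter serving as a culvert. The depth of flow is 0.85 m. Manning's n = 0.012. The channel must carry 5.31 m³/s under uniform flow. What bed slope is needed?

S = 0.011

For a circular section of diameter D = 1.61 m at depth y = 0.85 m, the central angle is θ = 2 arccos(1 − 2y/D) = 3.253 rad. Then A = (D²/8)(θ − sin θ) = 1.09 m² and P = Dθ/2 = 2.619 m.
Hydraulic radius R = A/P = 1.09/2.619 = 0.4163 m.
From Manning's equation, S = [nQ / (1 A R^(2/3))]² = [0.012 × 5.31 / (1 × 1.09 × 0.4163^(2/3))]² = 0.011.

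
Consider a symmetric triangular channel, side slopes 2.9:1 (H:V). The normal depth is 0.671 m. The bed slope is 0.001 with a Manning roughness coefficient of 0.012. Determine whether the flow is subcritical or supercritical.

For a triangular section with side slope z = 2.9: A = zy² = 2.9×0.671² = 1.306 m²; P = 2y√(1+z²) = 2×0.671×3.068 = 4.117 m.
Hydraulic radius R = A/P = 1.306/4.117 = 0.3172 m.
V = (1/n) R^(2/3) √S = (1/0.012) × 0.3172^(2/3) × √0.001 = 1.226 m/s. Hydraulic depth D_h = A/T = 1.306/3.892 = 0.3355 m.
Froude number Fr = V/√(g·D_h) = 1.226/√(9.81×0.3355) = 0.676, which is less than 1, so the flow is subcritical.

subcritical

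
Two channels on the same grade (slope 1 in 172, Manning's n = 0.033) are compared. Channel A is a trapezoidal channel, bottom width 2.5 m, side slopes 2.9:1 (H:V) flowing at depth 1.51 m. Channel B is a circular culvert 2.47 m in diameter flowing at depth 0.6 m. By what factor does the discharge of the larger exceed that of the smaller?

Channel A: With bottom width b = 2.5 m and side slope z = 2.9: A = (b + zy)y = (2.5 + 2.9×1.51)×1.51 = 10.39 m²; P = b + 2y√(1+z²) = 2.5 + 2×1.51×3.068 = 11.76 m. Hydraulic radius R = A/P = 10.39/11.76 = 0.883 m. Q_A = (1/0.033)·10.39·0.883^(2/3)·√0.005814 = 22.09 m³/s.
Channel B: For a circular section of diameter D = 2.47 m at depth y = 0.6 m, the central angle is θ = 2 arccos(1 − 2y/D) = 2.062 rad. Then A = (D²/8)(θ − sin θ) = 0.8995 m² and P = Dθ/2 = 2.546 m. Hydraulic radius R = A/P = 0.8995/2.546 = 0.3533 m. Q_B = (1/0.033)·0.8995·0.3533^(2/3)·√0.005814 = 1.039 m³/s.
The larger discharge is 22.09 m³/s and the smaller is 1.039 m³/s; the ratio is 21.3.

21.3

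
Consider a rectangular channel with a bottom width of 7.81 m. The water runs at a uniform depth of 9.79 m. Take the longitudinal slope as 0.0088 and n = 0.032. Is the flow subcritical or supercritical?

Flow area A = b·y = 7.81 × 9.79 = 76.46 m². Wetted perimeter P = b + 2y = 7.81 + 2×9.79 = 27.39 m.
Hydraulic radius R = A/P = 76.46/27.39 = 2.792 m.
V = (1/n) R^(2/3) √S = (1/0.032) × 2.792^(2/3) × √0.0088 = 5.812 m/s. Hydraulic depth D_h = A/T = 76.46/7.81 = 9.79 m.
Froude number Fr = V/√(g·D_h) = 5.812/√(9.81×9.79) = 0.593, which is less than 1, so the flow is subcritical.

subcritical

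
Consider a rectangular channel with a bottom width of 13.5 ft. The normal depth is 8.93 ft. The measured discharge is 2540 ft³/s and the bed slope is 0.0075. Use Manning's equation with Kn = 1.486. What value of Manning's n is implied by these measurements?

n = 0.015

Flow area A = b·y = 13.5 × 8.93 = 120.6 ft². Wetted perimeter P = b + 2y = 13.5 + 2×8.93 = 31.36 ft.
Hydraulic radius R = A/P = 120.6/31.36 = 3.844 ft.
Rearranging Manning's equation: n = (1.486/Q) A R^(2/3) S^(1/2) = (1.486/2540) × 120.6 × 3.844^(2/3) × √0.0075 = 0.015.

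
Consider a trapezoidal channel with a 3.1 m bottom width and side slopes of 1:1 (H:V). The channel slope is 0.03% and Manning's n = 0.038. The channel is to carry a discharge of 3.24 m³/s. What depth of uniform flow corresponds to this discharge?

Manning's equation rearranged: A R^(2/3) = nQ / (1·√S) = 0.038 × 3.24 / (√0.0003) = 7.108.
Try y = 1.18 m: A R^(2/3) = 4.296 — too small.
Try y = 1.56 m: A R^(2/3) = 7.112 — close enough.

y_n = 1.56 m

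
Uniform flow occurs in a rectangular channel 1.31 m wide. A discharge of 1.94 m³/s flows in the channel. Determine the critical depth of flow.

For a rectangular channel, critical depth y_c = (q²/g)^(1/3) where q = Q/b = 1.94/1.31 = 1.481 m²/s.
So y_c = (1.481²/9.81)^(1/3) = 0.607 m.

y_c = 0.607 m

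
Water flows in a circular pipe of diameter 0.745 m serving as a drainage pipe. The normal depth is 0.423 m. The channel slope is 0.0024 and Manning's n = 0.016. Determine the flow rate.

For a circular section of diameter D = 0.745 m at depth y = 0.423 m, the central angle is θ = 2 arccos(1 − 2y/D) = 3.414 rad. Then A = (D²/8)(θ − sin θ) = 0.2555 m² and P = Dθ/2 = 1.272 m.
Hydraulic radius R = A/P = 0.2555/1.272 = 0.2009 m.
Manning's equation: Q = (1/n) A R^(2/3) S^(1/2) = (1/0.016) × 0.2555 × 0.2009^(2/3) × 0.0024^(1/2) = 0.268 m³/s.

Q = 0.268 m³/s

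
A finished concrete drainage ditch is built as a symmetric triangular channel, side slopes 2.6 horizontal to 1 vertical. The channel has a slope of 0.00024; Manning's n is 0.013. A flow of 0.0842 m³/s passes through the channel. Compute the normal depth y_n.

y_n = 0.313 m

Manning's equation rearranged: A R^(2/3) = nQ / (1·√S) = 0.013 × 0.0842 / (√0.00024) = 0.07066.
Trying y = 0.263 m: A R^(2/3) = 0.04442 — too small.
Trying y = 0.358 m: A R^(2/3) = 0.1011 — too large.
Trying y = 0.313 m: A R^(2/3) = 0.07065 — matches.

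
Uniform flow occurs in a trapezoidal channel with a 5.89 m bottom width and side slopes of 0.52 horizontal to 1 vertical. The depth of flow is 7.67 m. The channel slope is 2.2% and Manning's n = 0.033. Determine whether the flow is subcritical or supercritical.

supercritical

With bottom width b = 5.89 m and side slope z = 0.52: A = (b + zy)y = (5.89 + 0.52×7.67)×7.67 = 75.77 m²; P = b + 2y√(1+z²) = 5.89 + 2×7.67×1.127 = 23.18 m.
Hydraulic radius R = A/P = 75.77/23.18 = 3.269 m.
V = (1/n) R^(2/3) √S = (1/0.033) × 3.269^(2/3) × √0.022 = 9.899 m/s. Hydraulic depth D_h = A/T = 75.77/13.87 = 5.464 m.
Froude number Fr = V/√(g·D_h) = 9.899/√(9.81×5.464) = 1.35, which is greater than 1, so the flow is supercritical.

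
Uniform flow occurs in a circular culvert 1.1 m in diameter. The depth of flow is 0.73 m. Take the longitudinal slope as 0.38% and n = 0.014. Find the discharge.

For a circular section of diameter D = 1.1 m at depth y = 0.73 m, the central angle is θ = 2 arccos(1 − 2y/D) = 3.808 rad. Then A = (D²/8)(θ − sin θ) = 0.6696 m² and P = Dθ/2 = 2.095 m.
Hydraulic radius R = A/P = 0.6696/2.095 = 0.3197 m.
Manning's equation: Q = (1/n) A R^(2/3) S^(1/2) = (1/0.014) × 0.6696 × 0.3197^(2/3) × 0.0038^(1/2) = 1.38 m³/s.

Q = 1.38 m³/s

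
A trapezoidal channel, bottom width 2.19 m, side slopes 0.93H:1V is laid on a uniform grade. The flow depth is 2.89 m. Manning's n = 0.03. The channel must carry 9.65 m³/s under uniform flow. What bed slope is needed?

With bottom width b = 2.19 m and side slope z = 0.93: A = (b + zy)y = (2.19 + 0.93×2.89)×2.89 = 14.1 m²; P = b + 2y√(1+z²) = 2.19 + 2×2.89×1.366 = 10.08 m.
Hydraulic radius R = A/P = 14.1/10.08 = 1.398 m.
From Manning's equation, S = [nQ / (1 A R^(2/3))]² = [0.03 × 9.65 / (1 × 14.1 × 1.398^(2/3))]² = 0.00027.

S = 0.00027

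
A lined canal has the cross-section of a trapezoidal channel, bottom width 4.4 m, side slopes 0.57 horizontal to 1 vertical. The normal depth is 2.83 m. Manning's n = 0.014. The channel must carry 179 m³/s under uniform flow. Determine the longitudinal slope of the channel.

With bottom width b = 4.4 m and side slope z = 0.57: A = (b + zy)y = (4.4 + 0.57×2.83)×2.83 = 17.02 m²; P = b + 2y√(1+z²) = 4.4 + 2×2.83×1.151 = 10.91 m.
Hydraulic radius R = A/P = 17.02/10.91 = 1.559 m.
From Manning's equation, S = [nQ / (1 A R^(2/3))]² = [0.014 × 179 / (1 × 17.02 × 1.559^(2/3))]² = 0.012.

S = 0.012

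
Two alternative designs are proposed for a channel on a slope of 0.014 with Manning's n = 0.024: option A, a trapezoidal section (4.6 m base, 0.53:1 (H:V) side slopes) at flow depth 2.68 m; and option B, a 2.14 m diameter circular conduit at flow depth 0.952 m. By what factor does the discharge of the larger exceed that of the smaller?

22

Channel A: With bottom width b = 4.6 m and side slope z = 0.53: A = (b + zy)y = (4.6 + 0.53×2.68)×2.68 = 16.13 m²; P = b + 2y√(1+z²) = 4.6 + 2×2.68×1.132 = 10.67 m. Hydraulic radius R = A/P = 16.13/10.67 = 1.513 m. Q_A = (1/0.024)·16.13·1.513^(2/3)·√0.014 = 104.8 m³/s.
Channel B: For a circular section of diameter D = 2.14 m at depth y = 0.952 m, the central angle is θ = 2 arccos(1 − 2y/D) = 2.921 rad. Then A = (D²/8)(θ − sin θ) = 1.546 m² and P = Dθ/2 = 3.125 m. Hydraulic radius R = A/P = 1.546/3.125 = 0.4948 m. Q_B = (1/0.024)·1.546·0.4948^(2/3)·√0.014 = 4.77 m³/s.
The larger discharge is 104.8 m³/s and the smaller is 4.77 m³/s; the ratio is 22.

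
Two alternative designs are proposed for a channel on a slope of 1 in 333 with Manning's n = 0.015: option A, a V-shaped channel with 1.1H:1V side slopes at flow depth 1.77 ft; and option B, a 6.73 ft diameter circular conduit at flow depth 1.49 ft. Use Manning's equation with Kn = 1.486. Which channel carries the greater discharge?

Channel A: For a triangular section with side slope z = 1.1: A = zy² = 1.1×1.77² = 3.446 ft²; P = 2y√(1+z²) = 2×1.77×1.487 = 5.263 ft. Hydraulic radius R = A/P = 3.446/5.263 = 0.6548 ft. Q_A = (1.486/0.015)·3.446·0.6548^(2/3)·√0.003003 = 14.11 ft³/s.
Channel B: For a circular section of diameter D = 6.73 ft at depth y = 1.49 ft, the central angle is θ = 2 arccos(1 − 2y/D) = 1.96 rad. Then A = (D²/8)(θ − sin θ) = 5.855 ft² and P = Dθ/2 = 6.594 ft. Hydraulic radius R = A/P = 5.855/6.594 = 0.888 ft. Q_B = (1.486/0.015)·5.855·0.888^(2/3)·√0.003003 = 29.37 ft³/s.
Q_A = 14.11 ft³/s vs Q_B = 29.37 ft³/s, so channel B carries more.

channel B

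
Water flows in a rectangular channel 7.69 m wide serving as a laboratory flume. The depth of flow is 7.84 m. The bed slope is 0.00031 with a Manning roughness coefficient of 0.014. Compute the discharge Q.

Flow area A = b·y = 7.69 × 7.84 = 60.29 m². Wetted perimeter P = b + 2y = 7.69 + 2×7.84 = 23.37 m.
Hydraulic radius R = A/P = 60.29/23.37 = 2.58 m.
Manning's equation: Q = (1/n) A R^(2/3) S^(1/2) = (1/0.014) × 60.29 × 2.58^(2/3) × 0.00031^(1/2) = 143 m³/s.

Q = 143 m³/s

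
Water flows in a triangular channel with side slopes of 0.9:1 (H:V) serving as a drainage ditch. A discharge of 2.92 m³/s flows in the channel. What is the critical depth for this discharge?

y_c = 1.17 m

At critical depth, Q² T / (g A³) = 1, i.e. A³/T = Q²/g = 2.92²/9.81 = 0.8692.
Trying y = 1.44 m: A³/T = 2.508 — too large.
Trying y = 0.992 m: A³/T = 0.3891 — too small.
Trying y = 1.17 m: A³/T = 0.8879 — close enough.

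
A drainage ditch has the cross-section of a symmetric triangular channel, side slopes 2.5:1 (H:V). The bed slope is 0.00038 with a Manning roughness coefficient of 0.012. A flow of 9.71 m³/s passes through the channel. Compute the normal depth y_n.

Manning's equation rearranged: A R^(2/3) = nQ / (1·√S) = 0.012 × 9.71 / (√0.00038) = 5.977.
Trying y = 1.92 m: A R^(2/3) = 8.536 — high.
Trying y = 1.4 m: A R^(2/3) = 3.677 — low.
Trying y = 1.68 m: A R^(2/3) = 5.978 — ≈ 5.977.

y_n = 1.68 m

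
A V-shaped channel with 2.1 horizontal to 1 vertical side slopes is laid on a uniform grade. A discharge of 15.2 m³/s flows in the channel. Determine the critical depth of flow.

At critical depth, Q² T / (g A³) = 1, i.e. A³/T = Q²/g = 15.2²/9.81 = 23.55.
Try y = 1.22 m: A³/T = 5.959 — low.
Try y = 1.9 m: A³/T = 54.6 — high.
Try y = 1.61 m: A³/T = 23.85 — matches.

y_c = 1.61 m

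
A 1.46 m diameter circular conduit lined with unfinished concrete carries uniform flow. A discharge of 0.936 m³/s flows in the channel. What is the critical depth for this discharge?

y_c = 0.493 m

At critical depth, Q² T / (g A³) = 1, i.e. A³/T = Q²/g = 0.936²/9.81 = 0.08931.
Try y = 0.337 m: A³/T = 0.02031 — too small.
Try y = 0.62 m: A³/T = 0.2151 — too large.
Try y = 0.493 m: A³/T = 0.08903 — matches.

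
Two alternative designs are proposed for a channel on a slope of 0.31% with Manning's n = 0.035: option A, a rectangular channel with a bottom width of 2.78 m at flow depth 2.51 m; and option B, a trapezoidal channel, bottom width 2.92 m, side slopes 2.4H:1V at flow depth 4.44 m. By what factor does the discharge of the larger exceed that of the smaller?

Channel A: Flow area A = b·y = 2.78 × 2.51 = 6.978 m². Wetted perimeter P = b + 2y = 2.78 + 2×2.51 = 7.8 m. Hydraulic radius R = A/P = 6.978/7.8 = 0.8946 m. Q_A = (1/0.035)·6.978·0.8946^(2/3)·√0.0031 = 10.31 m³/s.
Channel B: With bottom width b = 2.92 m and side slope z = 2.4: A = (b + zy)y = (2.92 + 2.4×4.44)×4.44 = 60.28 m²; P = b + 2y√(1+z²) = 2.92 + 2×4.44×2.6 = 26.01 m. Hydraulic radius R = A/P = 60.28/26.01 = 2.318 m. Q_B = (1/0.035)·60.28·2.318^(2/3)·√0.0031 = 167.9 m³/s.
The larger discharge is 167.9 m³/s and the smaller is 10.31 m³/s; the ratio is 16.3.

16.3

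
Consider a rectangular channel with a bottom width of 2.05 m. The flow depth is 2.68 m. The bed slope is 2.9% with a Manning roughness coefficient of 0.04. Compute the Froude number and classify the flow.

Flow area A = b·y = 2.05 × 2.68 = 5.494 m². Wetted perimeter P = b + 2y = 2.05 + 2×2.68 = 7.41 m.
Hydraulic radius R = A/P = 5.494/7.41 = 0.7414 m.
V = (1/n) R^(2/3) √S = (1/0.04) × 0.7414^(2/3) × √0.029 = 3.488 m/s. Hydraulic depth D_h = A/T = 5.494/2.05 = 2.68 m.
Froude number Fr = V/√(g·D_h) = 3.488/√(9.81×2.68) = 0.68, which is less than 1, so the flow is subcritical.

subcritical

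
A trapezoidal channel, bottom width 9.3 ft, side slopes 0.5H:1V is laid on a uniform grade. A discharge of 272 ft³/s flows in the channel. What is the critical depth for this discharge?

y_c = 2.83 ft

At critical depth, Q² T / (g A³) = 1, i.e. A³/T = Q²/g = 272²/32.2 = 2298.
Try y = 2.43 ft: A³/T = 1422 — short.
Try y = 3.25 ft: A³/T = 3567 — over.
Try y = 2.83 ft: A³/T = 2299 — close enough.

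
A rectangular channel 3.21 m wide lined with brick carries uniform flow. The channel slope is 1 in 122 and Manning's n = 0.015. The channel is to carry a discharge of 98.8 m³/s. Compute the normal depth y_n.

Manning's equation rearranged: A R^(2/3) = nQ / (1·√S) = 0.015 × 98.8 / (√0.008197) = 16.37.
Trying y = 5.08 m: A R^(2/3) = 18.61 — high.
Trying y = 3.51 m: A R^(2/3) = 12.02 — low.
Trying y = 4.55 m: A R^(2/3) = 16.37 — close enough.

y_n = 4.55 m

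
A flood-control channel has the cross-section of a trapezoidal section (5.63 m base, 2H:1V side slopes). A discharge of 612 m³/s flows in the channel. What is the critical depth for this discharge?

At critical depth, Q² T / (g A³) = 1, i.e. A³/T = Q²/g = 612²/9.81 = 38180.
Trying y = 4.53 m: A³/T = 12410 — low.
Trying y = 7.55 m: A³/T = 107000 — high.
Trying y = 5.94 m: A³/T = 38280 — matches.

y_c = 5.94 m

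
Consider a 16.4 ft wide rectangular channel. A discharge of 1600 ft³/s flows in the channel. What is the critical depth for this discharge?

For a rectangular channel, critical depth y_c = (q²/g)^(1/3) where q = Q/b = 1600/16.4 = 97.56 ft²/s.
So y_c = (97.56²/32.2)^(1/3) = 6.66 ft.

y_c = 6.66 ft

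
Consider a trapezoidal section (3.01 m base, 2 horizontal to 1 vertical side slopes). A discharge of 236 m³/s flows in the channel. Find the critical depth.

y_c = 4.22 m

At critical depth, Q² T / (g A³) = 1, i.e. A³/T = Q²/g = 236²/9.81 = 5677.
At y = 4.64 m: A³/T = 8597 — high.
At y = 4.22 m: A³/T = 5672 — ≈ 5677.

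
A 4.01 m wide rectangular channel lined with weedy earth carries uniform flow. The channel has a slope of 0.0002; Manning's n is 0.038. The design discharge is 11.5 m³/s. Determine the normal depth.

Manning's equation rearranged: A R^(2/3) = nQ / (1·√S) = 0.038 × 11.5 / (√0.0002) = 30.9.
Try y = 6.67 m: A R^(2/3) = 35.69 — high.
Try y = 5.89 m: A R^(2/3) = 30.89 — close enough.

y_n = 5.89 m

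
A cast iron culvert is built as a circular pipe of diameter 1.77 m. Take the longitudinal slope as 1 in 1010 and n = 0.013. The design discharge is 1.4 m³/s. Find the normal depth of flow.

Manning's equation rearranged: A R^(2/3) = nQ / (1·√S) = 0.013 × 1.4 / (√0.0009901) = 0.5784.
At y = 0.56 m: A R^(2/3) = 0.31 — short.
At y = 0.784 m: A R^(2/3) = 0.5787 — close enough.

y_n = 0.784 m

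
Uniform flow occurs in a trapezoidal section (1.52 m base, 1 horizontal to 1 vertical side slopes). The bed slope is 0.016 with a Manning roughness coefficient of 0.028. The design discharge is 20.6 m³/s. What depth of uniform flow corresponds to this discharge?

Manning's equation rearranged: A R^(2/3) = nQ / (1·√S) = 0.028 × 20.6 / (√0.016) = 4.56.
At y = 2 m: A R^(2/3) = 6.95 — over.
At y = 1.22 m: A R^(2/3) = 2.566 — short.
At y = 1.63 m: A R^(2/3) = 4.562 — ≈ 4.56.

y_n = 1.63 m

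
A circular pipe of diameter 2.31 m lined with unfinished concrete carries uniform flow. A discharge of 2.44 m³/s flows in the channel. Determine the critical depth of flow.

y_c = 0.708 m

At critical depth, Q² T / (g A³) = 1, i.e. A³/T = Q²/g = 2.44²/9.81 = 0.6069.
Trying y = 0.573 m: A³/T = 0.2667 — short.
Trying y = 0.887 m: A³/T = 1.449 — over.
Trying y = 0.708 m: A³/T = 0.6068 — matches.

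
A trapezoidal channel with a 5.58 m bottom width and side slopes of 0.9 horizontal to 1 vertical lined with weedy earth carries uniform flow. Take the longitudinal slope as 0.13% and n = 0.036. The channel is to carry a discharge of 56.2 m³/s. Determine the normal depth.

y_n = 3.76 m

Manning's equation rearranged: A R^(2/3) = nQ / (1·√S) = 0.036 × 56.2 / (√0.0013) = 56.11.
At y = 2.97 m: A R^(2/3) = 36.35 — too small.
At y = 3.76 m: A R^(2/3) = 56.1 — close enough.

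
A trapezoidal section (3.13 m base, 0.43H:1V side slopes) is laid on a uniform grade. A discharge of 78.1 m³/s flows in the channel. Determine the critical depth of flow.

At critical depth, Q² T / (g A³) = 1, i.e. A³/T = Q²/g = 78.1²/9.81 = 621.8.
Trying y = 2.37 m: A³/T = 184 — too small.
Trying y = 4.06 m: A³/T = 1172 — too large.
Trying y = 3.39 m: A³/T = 622.2 — matches.

y_c = 3.39 m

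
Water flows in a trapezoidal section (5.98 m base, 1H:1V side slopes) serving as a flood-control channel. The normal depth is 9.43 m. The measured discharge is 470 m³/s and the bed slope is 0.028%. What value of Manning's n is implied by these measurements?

With bottom width b = 5.98 m and side slope z = 1: A = (b + zy)y = (5.98 + 1×9.43)×9.43 = 145.3 m²; P = b + 2y√(1+z²) = 5.98 + 2×9.43×1.414 = 32.65 m.
Hydraulic radius R = A/P = 145.3/32.65 = 4.45 m.
Rearranging Manning's equation: n = (1/Q) A R^(2/3) S^(1/2) = (1/470) × 145.3 × 4.45^(2/3) × √0.00028 = 0.014.

n = 0.014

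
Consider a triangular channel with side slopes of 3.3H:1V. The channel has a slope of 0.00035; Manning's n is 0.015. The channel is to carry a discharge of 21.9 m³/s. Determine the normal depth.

Manning's equation rearranged: A R^(2/3) = nQ / (1·√S) = 0.015 × 21.9 / (√0.00035) = 17.56.
At y = 2.72 m: A R^(2/3) = 29.1 — over.
At y = 1.62 m: A R^(2/3) = 7.308 — short.
At y = 2.25 m: A R^(2/3) = 17.55 — ≈ 17.56.

y_n = 2.25 m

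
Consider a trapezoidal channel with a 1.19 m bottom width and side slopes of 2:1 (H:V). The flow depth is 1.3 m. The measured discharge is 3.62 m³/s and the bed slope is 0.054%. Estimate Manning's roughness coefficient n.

n = 0.025

With bottom width b = 1.19 m and side slope z = 2: A = (b + zy)y = (1.19 + 2×1.3)×1.3 = 4.927 m²; P = b + 2y√(1+z²) = 1.19 + 2×1.3×2.236 = 7.004 m.
Hydraulic radius R = A/P = 4.927/7.004 = 0.7035 m.
Rearranging Manning's equation: n = (1/Q) A R^(2/3) S^(1/2) = (1/3.62) × 4.927 × 0.7035^(2/3) × √0.00054 = 0.025.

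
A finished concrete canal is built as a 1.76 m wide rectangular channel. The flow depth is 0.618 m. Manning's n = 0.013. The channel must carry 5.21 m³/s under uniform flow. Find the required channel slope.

S = 0.015

Flow area A = b·y = 1.76 × 0.618 = 1.088 m². Wetted perimeter P = b + 2y = 1.76 + 2×0.618 = 2.996 m.
Hydraulic radius R = A/P = 1.088/2.996 = 0.363 m.
From Manning's equation, S = [nQ / (1 A R^(2/3))]² = [0.013 × 5.21 / (1 × 1.088 × 0.363^(2/3))]² = 0.015.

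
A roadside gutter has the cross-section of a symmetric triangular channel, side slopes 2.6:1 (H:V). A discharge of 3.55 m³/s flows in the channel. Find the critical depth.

At critical depth, Q² T / (g A³) = 1, i.e. A³/T = Q²/g = 3.55²/9.81 = 1.285.
At y = 0.668 m: A³/T = 0.4496 — too small.
At y = 0.824 m: A³/T = 1.284 — ≈ 1.285.

y_c = 0.824 m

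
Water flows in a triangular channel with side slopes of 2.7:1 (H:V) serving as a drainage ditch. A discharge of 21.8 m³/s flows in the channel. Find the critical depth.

At critical depth, Q² T / (g A³) = 1, i.e. A³/T = Q²/g = 21.8²/9.81 = 48.44.
At y = 1.28 m: A³/T = 12.52 — too small.
At y = 1.68 m: A³/T = 48.78 — close enough.

y_c = 1.68 m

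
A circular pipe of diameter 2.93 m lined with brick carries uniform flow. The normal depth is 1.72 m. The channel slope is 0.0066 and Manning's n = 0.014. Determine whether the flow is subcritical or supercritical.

For a circular section of diameter D = 2.93 m at depth y = 1.72 m, the central angle is θ = 2 arccos(1 − 2y/D) = 3.491 rad. Then A = (D²/8)(θ − sin θ) = 4.115 m² and P = Dθ/2 = 5.115 m.
Hydraulic radius R = A/P = 4.115/5.115 = 0.8044 m.
V = (1/n) R^(2/3) √S = (1/0.014) × 0.8044^(2/3) × √0.0066 = 5.019 m/s. Hydraulic depth D_h = A/T = 4.115/2.885 = 1.426 m.
Froude number Fr = V/√(g·D_h) = 5.019/√(9.81×1.426) = 1.34, which is greater than 1, so the flow is supercritical.

supercritical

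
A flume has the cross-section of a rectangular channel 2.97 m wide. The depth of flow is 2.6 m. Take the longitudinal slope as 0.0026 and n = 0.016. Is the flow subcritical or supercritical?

subcritical

Flow area A = b·y = 2.97 × 2.6 = 7.722 m². Wetted perimeter P = b + 2y = 2.97 + 2×2.6 = 8.17 m.
Hydraulic radius R = A/P = 7.722/8.17 = 0.9452 m.
V = (1/n) R^(2/3) √S = (1/0.016) × 0.9452^(2/3) × √0.0026 = 3.069 m/s. Hydraulic depth D_h = A/T = 7.722/2.97 = 2.6 m.
Froude number Fr = V/√(g·D_h) = 3.069/√(9.81×2.6) = 0.608, which is less than 1, so the flow is subcritical.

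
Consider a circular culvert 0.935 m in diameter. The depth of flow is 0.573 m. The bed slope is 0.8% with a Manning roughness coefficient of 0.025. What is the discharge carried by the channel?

For a circular section of diameter D = 0.935 m at depth y = 0.573 m, the central angle is θ = 2 arccos(1 − 2y/D) = 3.597 rad. Then A = (D²/8)(θ − sin θ) = 0.4411 m² and P = Dθ/2 = 1.682 m.
Hydraulic radius R = A/P = 0.4411/1.682 = 0.2623 m.
Manning's equation: Q = (1/n) A R^(2/3) S^(1/2) = (1/0.025) × 0.4411 × 0.2623^(2/3) × 0.008^(1/2) = 0.647 m³/s.

Q = 0.647 m³/s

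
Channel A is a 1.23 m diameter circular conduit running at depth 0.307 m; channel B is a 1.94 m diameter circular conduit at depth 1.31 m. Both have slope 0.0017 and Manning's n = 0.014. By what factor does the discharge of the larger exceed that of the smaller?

19.7

Channel A: For a circular section of diameter D = 1.23 m at depth y = 0.307 m, the central angle is θ = 2 arccos(1 − 2y/D) = 2.093 rad. Then A = (D²/8)(θ − sin θ) = 0.2318 m² and P = Dθ/2 = 1.287 m. Hydraulic radius R = A/P = 0.2318/1.287 = 0.1801 m. Q_A = (1/0.014)·0.2318·0.1801^(2/3)·√0.0017 = 0.2177 m³/s.
Channel B: For a circular section of diameter D = 1.94 m at depth y = 1.31 m, the central angle is θ = 2 arccos(1 − 2y/D) = 3.858 rad. Then A = (D²/8)(θ − sin θ) = 2.124 m² and P = Dθ/2 = 3.742 m. Hydraulic radius R = A/P = 2.124/3.742 = 0.5675 m. Q_B = (1/0.014)·2.124·0.5675^(2/3)·√0.0017 = 4.288 m³/s.
The larger discharge is 4.288 m³/s and the smaller is 0.2177 m³/s; the ratio is 19.7.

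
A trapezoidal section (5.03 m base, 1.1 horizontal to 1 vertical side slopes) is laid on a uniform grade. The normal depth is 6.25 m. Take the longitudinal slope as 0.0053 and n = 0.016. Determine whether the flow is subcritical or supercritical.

supercritical

With bottom width b = 5.03 m and side slope z = 1.1: A = (b + zy)y = (5.03 + 1.1×6.25)×6.25 = 74.41 m²; P = b + 2y√(1+z²) = 5.03 + 2×6.25×1.487 = 23.61 m.
Hydraulic radius R = A/P = 74.41/23.61 = 3.151 m.
V = (1/n) R^(2/3) √S = (1/0.016) × 3.151^(2/3) × √0.0053 = 9.78 m/s. Hydraulic depth D_h = A/T = 74.41/18.78 = 3.962 m.
Froude number Fr = V/√(g·D_h) = 9.78/√(9.81×3.962) = 1.57, which is greater than 1, so the flow is supercritical.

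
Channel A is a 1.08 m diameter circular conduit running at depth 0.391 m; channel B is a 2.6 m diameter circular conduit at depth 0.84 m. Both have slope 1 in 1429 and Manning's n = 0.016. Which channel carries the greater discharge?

Channel A: For a circular section of diameter D = 1.08 m at depth y = 0.391 m, the central angle is θ = 2 arccos(1 − 2y/D) = 2.582 rad. Then A = (D²/8)(θ − sin θ) = 0.2992 m² and P = Dθ/2 = 1.395 m. Hydraulic radius R = A/P = 0.2992/1.395 = 0.2145 m. Q_A = (1/0.016)·0.2992·0.2145^(2/3)·√0.0006998 = 0.1773 m³/s.
Channel B: For a circular section of diameter D = 2.6 m at depth y = 0.84 m, the central angle is θ = 2 arccos(1 − 2y/D) = 2.418 rad. Then A = (D²/8)(θ − sin θ) = 1.484 m² and P = Dθ/2 = 3.144 m. Hydraulic radius R = A/P = 1.484/3.144 = 0.4721 m. Q_B = (1/0.016)·1.484·0.4721^(2/3)·√0.0006998 = 1.488 m³/s.
Q_A = 0.1773 m³/s vs Q_B = 1.488 m³/s, so channel B carries more.

channel B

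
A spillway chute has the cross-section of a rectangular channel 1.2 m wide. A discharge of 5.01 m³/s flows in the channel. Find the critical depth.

y_c = 1.21 m

For a rectangular channel, critical depth y_c = (q²/g)^(1/3) where q = Q/b = 5.01/1.2 = 4.175 m²/s.
So y_c = (4.175²/9.81)^(1/3) = 1.21 m.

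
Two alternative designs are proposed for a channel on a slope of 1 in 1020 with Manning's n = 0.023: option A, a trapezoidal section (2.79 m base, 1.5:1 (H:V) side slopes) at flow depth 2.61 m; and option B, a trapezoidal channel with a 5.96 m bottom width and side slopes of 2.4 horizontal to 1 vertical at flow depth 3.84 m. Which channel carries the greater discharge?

channel B

Channel A: With bottom width b = 2.79 m and side slope z = 1.5: A = (b + zy)y = (2.79 + 1.5×2.61)×2.61 = 17.5 m²; P = b + 2y√(1+z²) = 2.79 + 2×2.61×1.803 = 12.2 m. Hydraulic radius R = A/P = 17.5/12.2 = 1.434 m. Q_A = (1/0.023)·17.5·1.434^(2/3)·√0.0009804 = 30.3 m³/s.
Channel B: With bottom width b = 5.96 m and side slope z = 2.4: A = (b + zy)y = (5.96 + 2.4×3.84)×3.84 = 58.28 m²; P = b + 2y√(1+z²) = 5.96 + 2×3.84×2.6 = 25.93 m. Hydraulic radius R = A/P = 58.28/25.93 = 2.248 m. Q_B = (1/0.023)·58.28·2.248^(2/3)·√0.0009804 = 136.1 m³/s.
Q_A = 30.3 m³/s vs Q_B = 136.1 m³/s, so channel B carries more.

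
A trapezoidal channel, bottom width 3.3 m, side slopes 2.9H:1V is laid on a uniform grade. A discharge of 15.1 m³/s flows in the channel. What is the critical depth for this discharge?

y_c = 0.969 m

At critical depth, Q² T / (g A³) = 1, i.e. A³/T = Q²/g = 15.1²/9.81 = 23.24.
Trying y = 0.835 m: A³/T = 13.39 — short.
Trying y = 1.24 m: A³/T = 59.59 — over.
Trying y = 0.969 m: A³/T = 23.27 — matches.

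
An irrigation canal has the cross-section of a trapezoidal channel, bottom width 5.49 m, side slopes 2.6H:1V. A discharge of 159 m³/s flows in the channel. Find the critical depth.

At critical depth, Q² T / (g A³) = 1, i.e. A³/T = Q²/g = 159²/9.81 = 2577.
At y = 3.36 m: A³/T = 4756 — over.
At y = 2.04 m: A³/T = 663.2 — short.
At y = 2.89 m: A³/T = 2587 — close enough.

y_c = 2.89 m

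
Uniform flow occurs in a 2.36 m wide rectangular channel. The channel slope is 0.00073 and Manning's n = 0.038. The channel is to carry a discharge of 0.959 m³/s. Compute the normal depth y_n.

Manning's equation rearranged: A R^(2/3) = nQ / (1·√S) = 0.038 × 0.959 / (√0.00073) = 1.349.
At y = 0.705 m: A R^(2/3) = 0.9644 — low.
At y = 1.02 m: A R^(2/3) = 1.61 — high.
At y = 0.896 m: A R^(2/3) = 1.349 — close enough.

y_n = 0.896 m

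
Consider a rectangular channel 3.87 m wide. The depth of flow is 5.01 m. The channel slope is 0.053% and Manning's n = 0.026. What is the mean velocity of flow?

Flow area A = b·y = 3.87 × 5.01 = 19.39 m². Wetted perimeter P = b + 2y = 3.87 + 2×5.01 = 13.89 m.
Hydraulic radius R = A/P = 19.39/13.89 = 1.396 m.
From Manning's equation, V = (1/n) R^(2/3) S^(1/2) = (1/0.026) × 1.396^(2/3) × 0.00053^(1/2) = 1.11 m/s.

V = 1.11 m/s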